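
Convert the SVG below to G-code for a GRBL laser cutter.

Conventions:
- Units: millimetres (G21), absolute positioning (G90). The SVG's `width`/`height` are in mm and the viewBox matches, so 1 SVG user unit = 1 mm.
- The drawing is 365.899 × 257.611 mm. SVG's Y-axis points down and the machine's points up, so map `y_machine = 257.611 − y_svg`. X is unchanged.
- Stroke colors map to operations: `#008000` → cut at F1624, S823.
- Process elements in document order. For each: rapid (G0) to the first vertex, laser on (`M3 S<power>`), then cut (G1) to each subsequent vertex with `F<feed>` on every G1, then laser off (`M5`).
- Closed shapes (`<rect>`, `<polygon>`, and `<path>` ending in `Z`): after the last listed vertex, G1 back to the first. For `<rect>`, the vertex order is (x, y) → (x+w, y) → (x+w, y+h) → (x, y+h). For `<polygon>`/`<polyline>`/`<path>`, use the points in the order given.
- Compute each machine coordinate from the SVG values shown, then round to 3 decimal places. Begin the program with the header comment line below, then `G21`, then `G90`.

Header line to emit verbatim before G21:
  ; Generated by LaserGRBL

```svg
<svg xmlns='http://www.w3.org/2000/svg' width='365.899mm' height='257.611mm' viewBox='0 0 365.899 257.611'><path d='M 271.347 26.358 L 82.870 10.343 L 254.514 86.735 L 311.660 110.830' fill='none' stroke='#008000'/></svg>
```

Since the viewBox matches the mm dimensions, user units are millimetres directly. The only transform is the Y-flip y_m = 257.611 − y_svg.

Shape 1 is a open polyline drawn with `<path>`. Its stroke #008000 means cut at S823, F1624. After flipping Y the toolpath is (271.347,231.253) → (82.870,247.268) → (254.514,170.876) → (311.660,146.781).

; Generated by LaserGRBL
G21
G90
G0 X271.347 Y231.253
M3 S823
G1 X82.870 Y247.268 F1624
G1 X254.514 Y170.876 F1624
G1 X311.660 Y146.781 F1624
M5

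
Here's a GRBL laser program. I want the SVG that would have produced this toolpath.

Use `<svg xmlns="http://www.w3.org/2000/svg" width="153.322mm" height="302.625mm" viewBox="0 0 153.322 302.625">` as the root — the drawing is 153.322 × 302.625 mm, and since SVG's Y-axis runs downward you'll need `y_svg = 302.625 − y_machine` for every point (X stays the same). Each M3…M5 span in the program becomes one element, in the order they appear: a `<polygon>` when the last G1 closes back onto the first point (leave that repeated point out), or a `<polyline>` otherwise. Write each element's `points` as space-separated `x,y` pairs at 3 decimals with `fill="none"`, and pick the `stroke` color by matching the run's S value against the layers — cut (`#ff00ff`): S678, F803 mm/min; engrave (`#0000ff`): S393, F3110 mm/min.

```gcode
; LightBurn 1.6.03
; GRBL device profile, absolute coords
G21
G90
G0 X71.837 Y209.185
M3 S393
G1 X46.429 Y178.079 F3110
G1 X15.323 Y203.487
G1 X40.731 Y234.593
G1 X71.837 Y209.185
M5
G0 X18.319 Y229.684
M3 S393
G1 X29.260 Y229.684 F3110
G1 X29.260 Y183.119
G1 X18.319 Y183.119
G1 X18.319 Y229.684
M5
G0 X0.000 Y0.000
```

<svg xmlns="http://www.w3.org/2000/svg" width="153.322mm" height="302.625mm" viewBox="0 0 153.322 302.625">
  <polygon points="71.837,93.440 46.429,124.546 15.323,99.138 40.731,68.032" fill="none" stroke="#0000ff"/>
  <polygon points="18.319,72.941 29.260,72.941 29.260,119.506 18.319,119.506" fill="none" stroke="#0000ff"/>
</svg>

Machine Y-up, SVG Y-down with viewBox height 302.625, so y_svg = 302.625 − y_machine; X carries over. Every run uses S393, so all elements get stroke `#0000ff` (engrave).

Run 1: The run returns to its start, so emit a `<polygon>` with points (Y-flipped): 71.837,93.440 46.429,124.546 15.323,99.138 40.731,68.032.

Run 2: The run returns to its start, so emit a `<polygon>` with points (Y-flipped): 18.319,72.941 29.260,72.941 29.260,119.506 18.319,119.506.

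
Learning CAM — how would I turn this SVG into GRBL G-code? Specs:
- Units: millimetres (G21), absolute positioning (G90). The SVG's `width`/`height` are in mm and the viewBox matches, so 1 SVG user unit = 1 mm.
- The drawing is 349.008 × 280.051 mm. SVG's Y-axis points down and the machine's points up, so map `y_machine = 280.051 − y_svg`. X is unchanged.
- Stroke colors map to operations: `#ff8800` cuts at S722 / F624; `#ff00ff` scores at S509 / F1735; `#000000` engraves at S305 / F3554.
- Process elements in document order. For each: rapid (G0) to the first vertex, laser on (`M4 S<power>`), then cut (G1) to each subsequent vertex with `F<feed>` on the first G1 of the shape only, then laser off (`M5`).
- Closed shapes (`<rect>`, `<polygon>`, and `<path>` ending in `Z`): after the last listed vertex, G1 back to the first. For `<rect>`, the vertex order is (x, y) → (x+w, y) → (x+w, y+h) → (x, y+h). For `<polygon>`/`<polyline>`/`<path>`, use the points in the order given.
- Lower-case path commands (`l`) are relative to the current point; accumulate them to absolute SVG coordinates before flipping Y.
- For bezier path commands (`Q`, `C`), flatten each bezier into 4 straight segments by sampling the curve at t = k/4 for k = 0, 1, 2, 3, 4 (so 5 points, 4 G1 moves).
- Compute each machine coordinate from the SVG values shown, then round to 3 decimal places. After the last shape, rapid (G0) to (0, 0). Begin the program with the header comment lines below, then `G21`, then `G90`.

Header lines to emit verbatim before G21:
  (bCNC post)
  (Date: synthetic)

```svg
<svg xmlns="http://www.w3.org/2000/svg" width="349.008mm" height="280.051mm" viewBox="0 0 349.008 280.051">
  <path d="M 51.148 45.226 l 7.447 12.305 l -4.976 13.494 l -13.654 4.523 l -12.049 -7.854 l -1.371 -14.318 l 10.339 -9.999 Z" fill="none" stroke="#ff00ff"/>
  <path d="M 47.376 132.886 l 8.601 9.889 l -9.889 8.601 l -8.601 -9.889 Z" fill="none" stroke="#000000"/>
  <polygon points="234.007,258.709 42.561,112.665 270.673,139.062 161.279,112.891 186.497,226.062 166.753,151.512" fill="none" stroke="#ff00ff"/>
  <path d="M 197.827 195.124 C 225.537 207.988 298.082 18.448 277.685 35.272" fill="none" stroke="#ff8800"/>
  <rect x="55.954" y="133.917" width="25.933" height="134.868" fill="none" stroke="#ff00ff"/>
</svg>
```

1 u = 1 mm; y_m = 280.051 − y.

[1] `<path>` regular polygon, #ff00ff→score S509 F1735: (51.148,234.825) → (58.595,222.520) → (53.619,209.026) → (39.965,204.503) → (27.916,212.357) → (26.545,226.675) → (36.884,236.674) → (51.148,234.825) (closed)

[2] `<path>` regular polygon, #000000→engrave S305 F3554: (47.376,147.165) → (55.977,137.276) → (46.088,128.675) → (37.487,138.564) → (47.376,147.165) (closed)

[3] `<polygon>` closed polygon, #ff00ff→score S509 F1735: (234.007,21.342) → (42.561,167.386) → (270.673,140.989) → (161.279,167.160) → (186.497,53.989) → (166.753,128.539) → (234.007,21.342) (closed)

[4] `<path>` cubic bezier, #ff8800→cut S722 F624: (197.827,84.927) → (224.863,106.843) → (255.796,166.338) → (277.709,225.091) → (277.685,244.779)

[5] `<rect>` rectangle, #ff00ff→score S509 F1735: (55.954,146.134) → (81.887,146.134) → (81.887,11.266) → (55.954,11.266) → (55.954,146.134) (closed)

(bCNC post)
(Date: synthetic)
G21
G90
G0 X51.148 Y234.825
M4 S509
G1 X58.595 Y222.520 F1735
G1 X53.619 Y209.026
G1 X39.965 Y204.503
G1 X27.916 Y212.357
G1 X26.545 Y226.675
G1 X36.884 Y236.674
G1 X51.148 Y234.825
M5
G0 X47.376 Y147.165
M4 S305
G1 X55.977 Y137.276 F3554
G1 X46.088 Y128.675
G1 X37.487 Y138.564
G1 X47.376 Y147.165
M5
G0 X234.007 Y21.342
M4 S509
G1 X42.561 Y167.386 F1735
G1 X270.673 Y140.989
G1 X161.279 Y167.160
G1 X186.497 Y53.989
G1 X166.753 Y128.539
G1 X234.007 Y21.342
M5
G0 X197.827 Y84.927
M4 S722
G1 X224.863 Y106.843 F624
G1 X255.796 Y166.338
G1 X277.709 Y225.091
G1 X277.685 Y244.779
M5
G0 X55.954 Y146.134
M4 S509
G1 X81.887 Y146.134 F1735
G1 X81.887 Y11.266
G1 X55.954 Y11.266
G1 X55.954 Y146.134
M5
G0 X0.000 Y0.000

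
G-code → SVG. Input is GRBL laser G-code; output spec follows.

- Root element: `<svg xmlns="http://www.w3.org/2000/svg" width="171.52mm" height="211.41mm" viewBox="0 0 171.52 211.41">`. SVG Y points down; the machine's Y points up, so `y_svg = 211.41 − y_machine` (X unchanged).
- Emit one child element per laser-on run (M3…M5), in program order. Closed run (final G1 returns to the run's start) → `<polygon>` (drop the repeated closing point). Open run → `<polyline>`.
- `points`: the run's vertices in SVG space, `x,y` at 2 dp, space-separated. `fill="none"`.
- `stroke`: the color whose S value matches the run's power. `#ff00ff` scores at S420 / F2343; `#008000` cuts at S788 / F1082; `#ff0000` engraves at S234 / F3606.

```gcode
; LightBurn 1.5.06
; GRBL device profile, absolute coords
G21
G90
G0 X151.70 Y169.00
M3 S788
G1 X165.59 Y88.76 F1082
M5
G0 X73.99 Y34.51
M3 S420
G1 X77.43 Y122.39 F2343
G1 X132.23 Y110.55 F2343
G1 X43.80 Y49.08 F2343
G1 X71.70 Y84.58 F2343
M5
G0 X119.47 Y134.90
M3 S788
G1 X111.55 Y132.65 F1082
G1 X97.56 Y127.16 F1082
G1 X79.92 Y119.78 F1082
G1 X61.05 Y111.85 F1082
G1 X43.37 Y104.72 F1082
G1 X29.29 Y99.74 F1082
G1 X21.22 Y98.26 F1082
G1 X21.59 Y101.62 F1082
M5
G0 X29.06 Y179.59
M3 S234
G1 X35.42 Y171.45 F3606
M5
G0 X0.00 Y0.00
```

Machine Y-up, SVG Y-down with viewBox height 211.41, so y_svg = 211.41 − y_machine; X carries over.

Run 1: S788 ⇒ cut layer `#008000`. The run is open, so emit a `<polyline>` with points (Y-flipped): 151.70,42.41 165.59,122.65.

Run 2: S420 ⇒ score layer `#ff00ff`. The run is open, so emit a `<polyline>` with points (Y-flipped): 73.99,176.90 77.43,89.02 132.23,100.86 43.80,162.33 71.70,126.83.

Run 3: S788 ⇒ cut layer `#008000`. The run is open, so emit a `<polyline>` with points (Y-flipped): 119.47,76.51 111.55,78.76 97.56,84.25 79.92,91.63 61.05,99.56 43.37,106.69 29.29,111.67 21.22,113.15 21.59,109.79.

Run 4: the run's S234 means `#ff0000` (engrave). The run is open, so emit a `<polyline>` with points (Y-flipped): 29.06,31.82 35.42,39.96.

<svg xmlns="http://www.w3.org/2000/svg" width="171.52mm" height="211.41mm" viewBox="0 0 171.52 211.41">
  <polyline points="151.70,42.41 165.59,122.65" fill="none" stroke="#008000"/>
  <polyline points="73.99,176.90 77.43,89.02 132.23,100.86 43.80,162.33 71.70,126.83" fill="none" stroke="#ff00ff"/>
  <polyline points="119.47,76.51 111.55,78.76 97.56,84.25 79.92,91.63 61.05,99.56 43.37,106.69 29.29,111.67 21.22,113.15 21.59,109.79" fill="none" stroke="#008000"/>
  <polyline points="29.06,31.82 35.42,39.96" fill="none" stroke="#ff0000"/>
</svg>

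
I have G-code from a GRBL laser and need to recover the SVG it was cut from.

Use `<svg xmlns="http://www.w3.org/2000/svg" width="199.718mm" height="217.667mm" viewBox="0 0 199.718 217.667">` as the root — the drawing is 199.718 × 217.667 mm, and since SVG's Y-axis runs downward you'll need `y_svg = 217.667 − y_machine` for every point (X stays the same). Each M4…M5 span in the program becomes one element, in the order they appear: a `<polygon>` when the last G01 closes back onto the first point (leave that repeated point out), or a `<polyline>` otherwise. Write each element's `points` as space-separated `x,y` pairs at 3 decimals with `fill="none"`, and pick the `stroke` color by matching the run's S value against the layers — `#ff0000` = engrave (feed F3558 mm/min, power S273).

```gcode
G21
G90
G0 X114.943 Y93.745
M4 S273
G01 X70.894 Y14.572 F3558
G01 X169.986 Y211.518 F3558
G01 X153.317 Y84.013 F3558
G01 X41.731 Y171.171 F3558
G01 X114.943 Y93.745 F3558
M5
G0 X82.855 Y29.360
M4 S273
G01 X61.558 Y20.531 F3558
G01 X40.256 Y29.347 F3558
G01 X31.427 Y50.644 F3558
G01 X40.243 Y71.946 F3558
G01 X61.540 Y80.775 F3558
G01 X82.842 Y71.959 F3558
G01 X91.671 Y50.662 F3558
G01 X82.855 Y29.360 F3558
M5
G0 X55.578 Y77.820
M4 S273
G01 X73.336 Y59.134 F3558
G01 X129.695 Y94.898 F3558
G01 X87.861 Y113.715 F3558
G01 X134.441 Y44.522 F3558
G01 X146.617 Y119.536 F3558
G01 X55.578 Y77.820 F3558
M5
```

y_svg = 217.667 − y_m. Every run uses S273, so all elements get stroke `#ff0000` (engrave).

[1] closed run; points: 114.943,123.922 70.894,203.095 169.986,6.149 153.317,133.654 41.731,46.496

[2] closed run; points: 82.855,188.307 61.558,197.136 40.256,188.320 31.427,167.023 40.243,145.721 61.540,136.892 82.842,145.708 91.671,167.005

[3] closed run; points: 55.578,139.847 73.336,158.533 129.695,122.769 87.861,103.952 134.441,173.145 146.617,98.131

<svg xmlns="http://www.w3.org/2000/svg" width="199.718mm" height="217.667mm" viewBox="0 0 199.718 217.667">
  <polygon points="114.943,123.922 70.894,203.095 169.986,6.149 153.317,133.654 41.731,46.496" fill="none" stroke="#ff0000"/>
  <polygon points="82.855,188.307 61.558,197.136 40.256,188.320 31.427,167.023 40.243,145.721 61.540,136.892 82.842,145.708 91.671,167.005" fill="none" stroke="#ff0000"/>
  <polygon points="55.578,139.847 73.336,158.533 129.695,122.769 87.861,103.952 134.441,173.145 146.617,98.131" fill="none" stroke="#ff0000"/>
</svg>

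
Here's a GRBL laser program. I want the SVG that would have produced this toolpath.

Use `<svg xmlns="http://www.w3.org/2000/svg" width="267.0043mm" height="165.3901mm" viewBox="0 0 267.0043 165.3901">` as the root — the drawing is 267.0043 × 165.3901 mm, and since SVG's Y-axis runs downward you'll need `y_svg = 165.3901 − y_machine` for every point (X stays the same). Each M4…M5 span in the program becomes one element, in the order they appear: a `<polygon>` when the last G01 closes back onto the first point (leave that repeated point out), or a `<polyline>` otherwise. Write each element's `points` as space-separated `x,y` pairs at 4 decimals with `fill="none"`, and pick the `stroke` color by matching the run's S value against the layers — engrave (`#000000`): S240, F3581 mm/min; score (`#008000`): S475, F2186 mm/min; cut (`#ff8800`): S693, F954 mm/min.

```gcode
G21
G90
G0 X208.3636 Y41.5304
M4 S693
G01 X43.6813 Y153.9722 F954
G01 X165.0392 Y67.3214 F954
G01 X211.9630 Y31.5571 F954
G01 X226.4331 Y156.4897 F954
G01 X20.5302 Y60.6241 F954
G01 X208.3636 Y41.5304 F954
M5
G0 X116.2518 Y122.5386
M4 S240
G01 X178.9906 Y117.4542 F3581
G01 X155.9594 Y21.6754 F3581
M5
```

<svg xmlns="http://www.w3.org/2000/svg" width="267.0043mm" height="165.3901mm" viewBox="0 0 267.0043 165.3901">
  <polygon points="208.3636,123.8597 43.6813,11.4179 165.0392,98.0687 211.9630,133.8330 226.4331,8.9004 20.5302,104.7660" fill="none" stroke="#ff8800"/>
  <polyline points="116.2518,42.8515 178.9906,47.9359 155.9594,143.7147" fill="none" stroke="#000000"/>
</svg>

Each laser-on run becomes one SVG element. Flip Y back into SVG space with y_svg = 165.3901 − y_machine.

Run 1: the run's S693 means `#ff8800` (cut). The run returns to its start, so emit a `<polygon>` with points (Y-flipped): 208.3636,123.8597 43.6813,11.4179 165.0392,98.0687 211.9630,133.8330 226.4331,8.9004 20.5302,104.7660.

Run 2: S240 ⇒ engrave layer `#000000`. The run is open, so emit a `<polyline>` with points (Y-flipped): 116.2518,42.8515 178.9906,47.9359 155.9594,143.7147.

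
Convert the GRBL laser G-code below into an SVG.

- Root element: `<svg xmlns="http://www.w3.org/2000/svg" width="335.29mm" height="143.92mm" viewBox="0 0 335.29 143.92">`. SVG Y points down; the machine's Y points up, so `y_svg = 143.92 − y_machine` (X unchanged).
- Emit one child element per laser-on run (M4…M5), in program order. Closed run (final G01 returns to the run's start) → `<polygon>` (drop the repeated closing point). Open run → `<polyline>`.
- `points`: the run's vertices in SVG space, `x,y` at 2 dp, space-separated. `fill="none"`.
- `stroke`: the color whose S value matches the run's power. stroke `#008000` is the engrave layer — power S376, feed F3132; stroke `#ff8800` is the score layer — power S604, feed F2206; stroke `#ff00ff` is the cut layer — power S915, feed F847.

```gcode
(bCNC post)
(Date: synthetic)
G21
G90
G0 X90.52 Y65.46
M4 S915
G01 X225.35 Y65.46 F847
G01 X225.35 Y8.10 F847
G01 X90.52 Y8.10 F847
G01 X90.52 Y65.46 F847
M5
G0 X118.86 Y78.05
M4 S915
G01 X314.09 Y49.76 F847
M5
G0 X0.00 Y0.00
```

<svg xmlns="http://www.w3.org/2000/svg" width="335.29mm" height="143.92mm" viewBox="0 0 335.29 143.92">
  <polygon points="90.52,78.46 225.35,78.46 225.35,135.82 90.52,135.82" fill="none" stroke="#ff00ff"/>
  <polyline points="118.86,65.87 314.09,94.16" fill="none" stroke="#ff00ff"/>
</svg>

Machine Y-up, SVG Y-down with viewBox height 143.92, so y_svg = 143.92 − y_machine; X carries over. Every run uses S915, so all elements get stroke `#ff00ff` (cut).

Run 1: The run returns to its start, so emit a `<polygon>` with points (Y-flipped): 90.52,78.46 225.35,78.46 225.35,135.82 90.52,135.82.

Run 2: The run is open, so emit a `<polyline>` with points (Y-flipped): 118.86,65.87 314.09,94.16.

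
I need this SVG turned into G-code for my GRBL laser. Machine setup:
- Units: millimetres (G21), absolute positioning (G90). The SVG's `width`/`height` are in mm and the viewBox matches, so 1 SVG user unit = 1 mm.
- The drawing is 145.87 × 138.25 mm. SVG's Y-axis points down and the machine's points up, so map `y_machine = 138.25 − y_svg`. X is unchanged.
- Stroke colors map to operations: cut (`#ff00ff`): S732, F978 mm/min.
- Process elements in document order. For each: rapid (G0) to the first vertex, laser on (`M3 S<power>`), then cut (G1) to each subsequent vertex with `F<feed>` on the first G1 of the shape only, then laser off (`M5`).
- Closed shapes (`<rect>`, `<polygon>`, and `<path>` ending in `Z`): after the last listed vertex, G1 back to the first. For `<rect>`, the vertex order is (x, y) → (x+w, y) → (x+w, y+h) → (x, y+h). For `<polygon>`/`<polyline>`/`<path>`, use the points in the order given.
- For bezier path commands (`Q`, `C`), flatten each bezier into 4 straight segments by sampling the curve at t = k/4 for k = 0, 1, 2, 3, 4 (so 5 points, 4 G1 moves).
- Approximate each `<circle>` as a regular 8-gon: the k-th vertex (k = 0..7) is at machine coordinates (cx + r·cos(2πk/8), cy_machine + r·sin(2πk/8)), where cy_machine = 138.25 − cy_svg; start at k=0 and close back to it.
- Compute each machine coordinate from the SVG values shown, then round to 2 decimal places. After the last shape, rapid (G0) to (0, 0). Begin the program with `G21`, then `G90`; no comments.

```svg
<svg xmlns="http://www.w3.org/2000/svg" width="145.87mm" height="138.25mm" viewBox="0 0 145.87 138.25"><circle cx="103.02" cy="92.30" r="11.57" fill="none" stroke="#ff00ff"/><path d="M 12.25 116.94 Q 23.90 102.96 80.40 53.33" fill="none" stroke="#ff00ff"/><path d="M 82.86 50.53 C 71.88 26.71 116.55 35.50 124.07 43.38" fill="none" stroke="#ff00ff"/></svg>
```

Since the viewBox matches the mm dimensions, user units are millimetres directly. The only transform is the Y-flip y_m = 138.25 − y_svg.

Shape 1 is a circle drawn with `<circle>`. Its stroke #ff00ff means cut at S732, F978. After flipping Y the toolpath is (114.59,45.95) → (111.20,54.13) → (103.02,57.52) → (94.84,54.13) → (91.45,45.95) → (94.84,37.77) → (103.02,34.38) → (111.20,37.77) → (114.59,45.95), returning to the start.

Shape 2 is a quadratic bezier drawn with `<path>`. Its stroke #ff00ff means cut at S732, F978. After flipping Y the toolpath is (12.25,21.31) → (20.88,30.53) → (35.11,44.20) → (54.95,62.33) → (80.40,84.92).

Shape 3 is a cubic bezier drawn with `<path>`. Its stroke #ff00ff means cut at S732, F978. After flipping Y the toolpath is (82.86,87.72) → (83.61,99.99) → (96.53,103.18) → (112.91,100.43) → (124.07,94.87).

G21
G90
G0 X114.59 Y45.95
M3 S732
G1 X111.20 Y54.13 F978
G1 X103.02 Y57.52
G1 X94.84 Y54.13
G1 X91.45 Y45.95
G1 X94.84 Y37.77
G1 X103.02 Y34.38
G1 X111.20 Y37.77
G1 X114.59 Y45.95
M5
G0 X12.25 Y21.31
M3 S732
G1 X20.88 Y30.53 F978
G1 X35.11 Y44.20
G1 X54.95 Y62.33
G1 X80.40 Y84.92
M5
G0 X82.86 Y87.72
M3 S732
G1 X83.61 Y99.99 F978
G1 X96.53 Y103.18
G1 X112.91 Y100.43
G1 X124.07 Y94.87
M5
G0 X0.00 Y0.00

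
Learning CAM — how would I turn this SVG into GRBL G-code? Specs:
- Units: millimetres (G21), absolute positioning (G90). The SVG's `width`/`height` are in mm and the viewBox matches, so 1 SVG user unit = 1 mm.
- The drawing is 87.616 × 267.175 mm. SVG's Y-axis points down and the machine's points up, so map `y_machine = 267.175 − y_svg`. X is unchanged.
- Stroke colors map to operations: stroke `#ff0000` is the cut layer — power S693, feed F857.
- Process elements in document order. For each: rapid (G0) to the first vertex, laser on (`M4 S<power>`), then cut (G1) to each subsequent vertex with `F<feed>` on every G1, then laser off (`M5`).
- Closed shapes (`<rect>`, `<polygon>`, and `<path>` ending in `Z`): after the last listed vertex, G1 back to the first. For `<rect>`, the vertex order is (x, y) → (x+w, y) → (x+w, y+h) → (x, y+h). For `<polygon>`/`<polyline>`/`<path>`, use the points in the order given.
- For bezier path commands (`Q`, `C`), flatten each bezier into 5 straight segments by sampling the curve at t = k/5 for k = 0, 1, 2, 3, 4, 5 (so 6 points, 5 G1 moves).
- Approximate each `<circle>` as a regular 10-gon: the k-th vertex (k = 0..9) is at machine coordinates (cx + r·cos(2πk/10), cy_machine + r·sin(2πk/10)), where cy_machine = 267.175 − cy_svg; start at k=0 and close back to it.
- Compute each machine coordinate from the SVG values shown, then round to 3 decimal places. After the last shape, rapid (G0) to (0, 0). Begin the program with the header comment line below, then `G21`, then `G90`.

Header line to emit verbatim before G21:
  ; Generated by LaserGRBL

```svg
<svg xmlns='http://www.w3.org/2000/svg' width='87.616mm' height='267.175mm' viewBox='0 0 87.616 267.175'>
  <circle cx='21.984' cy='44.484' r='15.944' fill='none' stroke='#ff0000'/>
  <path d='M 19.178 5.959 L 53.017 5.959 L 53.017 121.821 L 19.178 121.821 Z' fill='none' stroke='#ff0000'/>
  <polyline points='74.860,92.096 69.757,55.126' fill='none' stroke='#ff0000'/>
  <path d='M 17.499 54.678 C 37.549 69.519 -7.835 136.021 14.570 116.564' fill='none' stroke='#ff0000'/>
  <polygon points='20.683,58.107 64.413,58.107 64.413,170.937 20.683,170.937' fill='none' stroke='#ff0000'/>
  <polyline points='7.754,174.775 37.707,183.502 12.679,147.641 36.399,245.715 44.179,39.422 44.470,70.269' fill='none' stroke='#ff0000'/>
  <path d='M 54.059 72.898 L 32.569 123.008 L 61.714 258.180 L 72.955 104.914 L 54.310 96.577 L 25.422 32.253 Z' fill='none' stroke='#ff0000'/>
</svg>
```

viewBox `0 0 87.616 267.175` with mm width/height → 1 unit = 1 mm. Flip: y_m = 267.175 − y_svg.

**Shape 1** — `<circle>` circle, stroke `#ff0000` → cut (S693, F857). Machine vertices: (37.928,222.691) → (34.883,232.063) → (26.911,237.855) → (17.057,237.855) → (9.085,232.063) → (6.040,222.691) → (9.085,213.319) → (17.057,207.527) → (26.911,207.527) → (34.883,213.319) → (37.928,222.691). Closed: final G1 returns to the first vertex.

**Shape 2** — `<path>` rectangle, stroke `#ff0000` → cut (S693, F857). Machine vertices: (19.178,261.216) → (53.017,261.216) → (53.017,145.354) → (19.178,145.354) → (19.178,261.216). Closed: final G1 returns to the first vertex.

**Shape 3** — `<polyline>` line segment, stroke `#ff0000` → cut (S693, F857). Machine vertices: (74.860,175.079) → (69.757,212.049). Open path.

**Shape 4** — `<path>` cubic bezier, stroke `#ff0000` → cut (S693, F857). Control points (SVG): P0=(17.499,54.678), P1=(37.549,69.519), P2=(-7.835,136.021), P3=(14.570,116.564); sampled at t=k/5. Machine vertices: (17.499,212.497) → (22.743,198.494) → (18.677,178.698) → (11.696,159.715) → (8.196,148.151) → (14.570,150.611). Open path.

**Shape 5** — `<polygon>` rectangle, stroke `#ff0000` → cut (S693, F857). Machine vertices: (20.683,209.068) → (64.413,209.068) → (64.413,96.238) → (20.683,96.238) → (20.683,209.068). Closed: final G1 returns to the first vertex.

**Shape 6** — `<polyline>` open polyline, stroke `#ff0000` → cut (S693, F857). Machine vertices: (7.754,92.400) → (37.707,83.673) → (12.679,119.534) → (36.399,21.460) → (44.179,227.753) → (44.470,196.906). Open path.

**Shape 7** — `<path>` closed polygon, stroke `#ff0000` → cut (S693, F857). Machine vertices: (54.059,194.277) → (32.569,144.167) → (61.714,8.995) → (72.955,162.261) → (54.310,170.598) → (25.422,234.922) → (54.059,194.277). Closed: final G1 returns to the first vertex.

; Generated by LaserGRBL
G21
G90
G0 X37.928 Y222.691
M4 S693
G1 X34.883 Y232.063 F857
G1 X26.911 Y237.855 F857
G1 X17.057 Y237.855 F857
G1 X9.085 Y232.063 F857
G1 X6.040 Y222.691 F857
G1 X9.085 Y213.319 F857
G1 X17.057 Y207.527 F857
G1 X26.911 Y207.527 F857
G1 X34.883 Y213.319 F857
G1 X37.928 Y222.691 F857
M5
G0 X19.178 Y261.216
M4 S693
G1 X53.017 Y261.216 F857
G1 X53.017 Y145.354 F857
G1 X19.178 Y145.354 F857
G1 X19.178 Y261.216 F857
M5
G0 X74.860 Y175.079
M4 S693
G1 X69.757 Y212.049 F857
M5
G0 X17.499 Y212.497
M4 S693
G1 X22.743 Y198.494 F857
G1 X18.677 Y178.698 F857
G1 X11.696 Y159.715 F857
G1 X8.196 Y148.151 F857
G1 X14.570 Y150.611 F857
M5
G0 X20.683 Y209.068
M4 S693
G1 X64.413 Y209.068 F857
G1 X64.413 Y96.238 F857
G1 X20.683 Y96.238 F857
G1 X20.683 Y209.068 F857
M5
G0 X7.754 Y92.400
M4 S693
G1 X37.707 Y83.673 F857
G1 X12.679 Y119.534 F857
G1 X36.399 Y21.460 F857
G1 X44.179 Y227.753 F857
G1 X44.470 Y196.906 F857
M5
G0 X54.059 Y194.277
M4 S693
G1 X32.569 Y144.167 F857
G1 X61.714 Y8.995 F857
G1 X72.955 Y162.261 F857
G1 X54.310 Y170.598 F857
G1 X25.422 Y234.922 F857
G1 X54.059 Y194.277 F857
M5
G0 X0.000 Y0.000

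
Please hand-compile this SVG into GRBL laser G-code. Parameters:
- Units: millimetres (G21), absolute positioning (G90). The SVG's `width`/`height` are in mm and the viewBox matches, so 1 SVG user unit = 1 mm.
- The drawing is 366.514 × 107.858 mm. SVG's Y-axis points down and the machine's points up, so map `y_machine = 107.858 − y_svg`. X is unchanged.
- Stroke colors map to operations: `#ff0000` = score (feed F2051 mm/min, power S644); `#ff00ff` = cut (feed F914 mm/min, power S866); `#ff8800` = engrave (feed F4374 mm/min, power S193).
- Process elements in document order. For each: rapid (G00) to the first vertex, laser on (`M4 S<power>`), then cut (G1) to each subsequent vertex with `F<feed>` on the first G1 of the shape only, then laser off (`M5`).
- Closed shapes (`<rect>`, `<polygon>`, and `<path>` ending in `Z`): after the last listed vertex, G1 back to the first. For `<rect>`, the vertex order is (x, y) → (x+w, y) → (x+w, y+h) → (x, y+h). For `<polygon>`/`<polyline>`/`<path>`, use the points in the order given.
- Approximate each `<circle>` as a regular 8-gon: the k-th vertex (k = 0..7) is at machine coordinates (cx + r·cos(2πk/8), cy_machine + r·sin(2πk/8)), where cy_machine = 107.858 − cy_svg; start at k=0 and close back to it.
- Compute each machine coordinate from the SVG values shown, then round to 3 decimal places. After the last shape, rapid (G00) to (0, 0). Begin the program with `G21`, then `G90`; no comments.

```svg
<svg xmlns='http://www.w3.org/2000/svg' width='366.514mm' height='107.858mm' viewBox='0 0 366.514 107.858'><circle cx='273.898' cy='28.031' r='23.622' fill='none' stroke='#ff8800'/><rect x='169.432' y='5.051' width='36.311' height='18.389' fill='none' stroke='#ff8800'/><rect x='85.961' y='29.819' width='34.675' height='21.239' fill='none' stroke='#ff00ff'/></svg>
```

G21
G90
G00 X297.520 Y79.827
M4 S193
G1 X290.601 Y96.530 F4374
G1 X273.898 Y103.449
G1 X257.195 Y96.530
G1 X250.276 Y79.827
G1 X257.195 Y63.124
G1 X273.898 Y56.205
G1 X290.601 Y63.124
G1 X297.520 Y79.827
M5
G00 X169.432 Y102.807
M4 S193
G1 X205.743 Y102.807 F4374
G1 X205.743 Y84.418
G1 X169.432 Y84.418
G1 X169.432 Y102.807
M5
G00 X85.961 Y78.039
M4 S866
G1 X120.636 Y78.039 F914
G1 X120.636 Y56.800
G1 X85.961 Y56.800
G1 X85.961 Y78.039
M5
G00 X0.000 Y0.000

Since the viewBox matches the mm dimensions, user units are millimetres directly. The only transform is the Y-flip y_m = 107.858 − y_svg.

Shape 1 is a circle drawn with `<circle>`. Its stroke #ff8800 means engrave at S193, F4374. After flipping Y the toolpath is (297.520,79.827) → (290.601,96.530) → (273.898,103.449) → (257.195,96.530) → (250.276,79.827) → (257.195,63.124) → (273.898,56.205) → (290.601,63.124) → (297.520,79.827), returning to the start.

Shape 2 is a rectangle drawn with `<rect>`. Its stroke #ff8800 means engrave at S193, F4374. After flipping Y the toolpath is (169.432,102.807) → (205.743,102.807) → (205.743,84.418) → (169.432,84.418) → (169.432,102.807), returning to the start.

Shape 3 is a rectangle drawn with `<rect>`. Its stroke #ff00ff means cut at S866, F914. After flipping Y the toolpath is (85.961,78.039) → (120.636,78.039) → (120.636,56.800) → (85.961,56.800) → (85.961,78.039), returning to the start.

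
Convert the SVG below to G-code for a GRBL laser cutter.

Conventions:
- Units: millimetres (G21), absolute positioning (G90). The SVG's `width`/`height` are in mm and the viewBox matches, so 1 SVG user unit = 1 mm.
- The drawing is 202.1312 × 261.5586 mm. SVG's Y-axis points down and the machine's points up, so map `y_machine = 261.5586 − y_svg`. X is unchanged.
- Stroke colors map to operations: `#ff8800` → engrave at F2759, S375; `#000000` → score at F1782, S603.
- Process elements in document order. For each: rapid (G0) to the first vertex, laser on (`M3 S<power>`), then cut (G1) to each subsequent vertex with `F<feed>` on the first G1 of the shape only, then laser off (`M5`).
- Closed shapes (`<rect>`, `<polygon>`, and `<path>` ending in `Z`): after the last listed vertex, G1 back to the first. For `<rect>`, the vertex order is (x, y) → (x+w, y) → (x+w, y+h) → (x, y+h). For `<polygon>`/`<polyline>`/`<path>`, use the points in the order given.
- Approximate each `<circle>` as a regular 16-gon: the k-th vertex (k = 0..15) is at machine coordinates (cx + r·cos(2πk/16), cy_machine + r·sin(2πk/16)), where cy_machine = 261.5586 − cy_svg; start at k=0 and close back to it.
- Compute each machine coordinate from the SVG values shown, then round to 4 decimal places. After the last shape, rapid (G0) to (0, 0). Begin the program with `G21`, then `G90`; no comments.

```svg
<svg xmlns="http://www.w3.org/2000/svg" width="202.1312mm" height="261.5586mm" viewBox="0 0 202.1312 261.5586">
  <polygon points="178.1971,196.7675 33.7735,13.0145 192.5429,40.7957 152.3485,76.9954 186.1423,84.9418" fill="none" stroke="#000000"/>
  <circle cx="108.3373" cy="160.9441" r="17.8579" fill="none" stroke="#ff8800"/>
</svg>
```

Since the viewBox matches the mm dimensions, user units are millimetres directly. The only transform is the Y-flip y_m = 261.5586 − y_svg.

Shape 1 is a closed polygon drawn with `<polygon>`. Its stroke #000000 means score at S603, F1782. After flipping Y the toolpath is (178.1971,64.7911) → (33.7735,248.5441) → (192.5429,220.7629) → (152.3485,184.5632) → (186.1423,176.6168) → (178.1971,64.7911), returning to the start.

Shape 2 is a circle drawn with `<circle>`. Its stroke #ff8800 means engrave at S375, F2759. After flipping Y the toolpath is (126.1952,100.6145) → (124.8358,107.4484) → (120.9647,113.2419) → (115.1712,117.1130) → (108.3373,118.4724) → (101.5034,117.1130) → (95.7099,113.2419) → (91.8388,107.4484) → (90.4794,100.6145) → (91.8388,93.7806) → (95.7099,87.9871) → (101.5034,84.1160) → (108.3373,82.7566) → (115.1712,84.1160) → (120.9647,87.9871) → (124.8358,93.7806) → (126.1952,100.6145), returning to the start.

G21
G90
G0 X178.1971 Y64.7911
M3 S603
G1 X33.7735 Y248.5441 F1782
G1 X192.5429 Y220.7629
G1 X152.3485 Y184.5632
G1 X186.1423 Y176.6168
G1 X178.1971 Y64.7911
M5
G0 X126.1952 Y100.6145
M3 S375
G1 X124.8358 Y107.4484 F2759
G1 X120.9647 Y113.2419
G1 X115.1712 Y117.1130
G1 X108.3373 Y118.4724
G1 X101.5034 Y117.1130
G1 X95.7099 Y113.2419
G1 X91.8388 Y107.4484
G1 X90.4794 Y100.6145
G1 X91.8388 Y93.7806
G1 X95.7099 Y87.9871
G1 X101.5034 Y84.1160
G1 X108.3373 Y82.7566
G1 X115.1712 Y84.1160
G1 X120.9647 Y87.9871
G1 X124.8358 Y93.7806
G1 X126.1952 Y100.6145
M5
G0 X0.0000 Y0.0000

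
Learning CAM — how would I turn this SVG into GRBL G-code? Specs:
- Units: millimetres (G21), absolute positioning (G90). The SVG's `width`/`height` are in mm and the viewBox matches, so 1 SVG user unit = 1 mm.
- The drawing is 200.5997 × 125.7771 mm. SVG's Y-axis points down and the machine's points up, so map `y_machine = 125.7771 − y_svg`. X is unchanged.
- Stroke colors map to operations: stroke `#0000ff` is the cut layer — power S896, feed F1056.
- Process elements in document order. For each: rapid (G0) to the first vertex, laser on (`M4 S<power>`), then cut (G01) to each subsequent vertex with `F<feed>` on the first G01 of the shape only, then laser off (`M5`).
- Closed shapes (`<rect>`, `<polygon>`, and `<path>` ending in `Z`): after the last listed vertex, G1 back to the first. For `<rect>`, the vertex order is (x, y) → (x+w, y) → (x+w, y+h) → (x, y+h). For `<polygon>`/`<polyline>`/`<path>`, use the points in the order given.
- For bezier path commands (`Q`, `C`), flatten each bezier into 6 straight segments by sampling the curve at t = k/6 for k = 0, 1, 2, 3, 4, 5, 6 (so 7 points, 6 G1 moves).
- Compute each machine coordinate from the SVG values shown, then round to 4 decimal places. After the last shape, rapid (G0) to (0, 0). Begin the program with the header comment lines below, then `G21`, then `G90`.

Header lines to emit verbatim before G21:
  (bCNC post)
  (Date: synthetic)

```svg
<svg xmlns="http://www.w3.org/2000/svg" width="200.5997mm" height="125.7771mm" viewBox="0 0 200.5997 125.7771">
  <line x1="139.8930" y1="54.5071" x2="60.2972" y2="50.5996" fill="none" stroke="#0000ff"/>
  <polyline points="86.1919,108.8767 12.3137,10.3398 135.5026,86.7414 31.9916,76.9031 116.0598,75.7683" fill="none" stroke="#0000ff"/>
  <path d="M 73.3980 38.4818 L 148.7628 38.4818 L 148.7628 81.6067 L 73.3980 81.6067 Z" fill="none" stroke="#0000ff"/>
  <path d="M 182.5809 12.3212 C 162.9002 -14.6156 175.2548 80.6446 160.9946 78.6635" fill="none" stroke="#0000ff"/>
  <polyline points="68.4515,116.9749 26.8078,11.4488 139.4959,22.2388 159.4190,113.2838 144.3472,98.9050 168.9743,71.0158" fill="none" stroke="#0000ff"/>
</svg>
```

Since the viewBox matches the mm dimensions, user units are millimetres directly. The only transform is the Y-flip y_m = 125.7771 − y_svg.

Shape 1 is a line segment drawn with `<line>`. Its stroke #0000ff means cut at S896, F1056. After flipping Y the toolpath is (139.8930,71.2700) → (60.2972,75.1775).

Shape 2 is a open polyline drawn with `<polyline>`. Its stroke #0000ff means cut at S896, F1056. After flipping Y the toolpath is (86.1919,16.9004) → (12.3137,115.4373) → (135.5026,39.0357) → (31.9916,48.8740) → (116.0598,50.0088).

Shape 3 is a rectangle drawn with `<path>`. Its stroke #0000ff means cut at S896, F1056. After flipping Y the toolpath is (73.3980,87.2953) → (148.7628,87.2953) → (148.7628,44.1704) → (73.3980,44.1704) → (73.3980,87.2953), returning to the start.

Shape 4 is a cubic bezier drawn with `<path>`. Its stroke #0000ff means cut at S896, F1056. After flipping Y the toolpath is (182.5809,113.4559) → (175.1386,117.7571) → (171.4064,107.7877) → (169.7551,89.6431) → (168.5554,69.4189) → (166.1783,53.2106) → (160.9946,47.1136).

Shape 5 is a open polyline drawn with `<polyline>`. Its stroke #0000ff means cut at S896, F1056. After flipping Y the toolpath is (68.4515,8.8022) → (26.8078,114.3283) → (139.4959,103.5383) → (159.4190,12.4933) → (144.3472,26.8721) → (168.9743,54.7613).

(bCNC post)
(Date: synthetic)
G21
G90
G0 X139.8930 Y71.2700
M4 S896
G01 X60.2972 Y75.1775 F1056
M5
G0 X86.1919 Y16.9004
M4 S896
G01 X12.3137 Y115.4373 F1056
G01 X135.5026 Y39.0357
G01 X31.9916 Y48.8740
G01 X116.0598 Y50.0088
M5
G0 X73.3980 Y87.2953
M4 S896
G01 X148.7628 Y87.2953 F1056
G01 X148.7628 Y44.1704
G01 X73.3980 Y44.1704
G01 X73.3980 Y87.2953
M5
G0 X182.5809 Y113.4559
M4 S896
G01 X175.1386 Y117.7571 F1056
G01 X171.4064 Y107.7877
G01 X169.7551 Y89.6431
G01 X168.5554 Y69.4189
G01 X166.1783 Y53.2106
G01 X160.9946 Y47.1136
M5
G0 X68.4515 Y8.8022
M4 S896
G01 X26.8078 Y114.3283 F1056
G01 X139.4959 Y103.5383
G01 X159.4190 Y12.4933
G01 X144.3472 Y26.8721
G01 X168.9743 Y54.7613
M5
G0 X0.0000 Y0.0000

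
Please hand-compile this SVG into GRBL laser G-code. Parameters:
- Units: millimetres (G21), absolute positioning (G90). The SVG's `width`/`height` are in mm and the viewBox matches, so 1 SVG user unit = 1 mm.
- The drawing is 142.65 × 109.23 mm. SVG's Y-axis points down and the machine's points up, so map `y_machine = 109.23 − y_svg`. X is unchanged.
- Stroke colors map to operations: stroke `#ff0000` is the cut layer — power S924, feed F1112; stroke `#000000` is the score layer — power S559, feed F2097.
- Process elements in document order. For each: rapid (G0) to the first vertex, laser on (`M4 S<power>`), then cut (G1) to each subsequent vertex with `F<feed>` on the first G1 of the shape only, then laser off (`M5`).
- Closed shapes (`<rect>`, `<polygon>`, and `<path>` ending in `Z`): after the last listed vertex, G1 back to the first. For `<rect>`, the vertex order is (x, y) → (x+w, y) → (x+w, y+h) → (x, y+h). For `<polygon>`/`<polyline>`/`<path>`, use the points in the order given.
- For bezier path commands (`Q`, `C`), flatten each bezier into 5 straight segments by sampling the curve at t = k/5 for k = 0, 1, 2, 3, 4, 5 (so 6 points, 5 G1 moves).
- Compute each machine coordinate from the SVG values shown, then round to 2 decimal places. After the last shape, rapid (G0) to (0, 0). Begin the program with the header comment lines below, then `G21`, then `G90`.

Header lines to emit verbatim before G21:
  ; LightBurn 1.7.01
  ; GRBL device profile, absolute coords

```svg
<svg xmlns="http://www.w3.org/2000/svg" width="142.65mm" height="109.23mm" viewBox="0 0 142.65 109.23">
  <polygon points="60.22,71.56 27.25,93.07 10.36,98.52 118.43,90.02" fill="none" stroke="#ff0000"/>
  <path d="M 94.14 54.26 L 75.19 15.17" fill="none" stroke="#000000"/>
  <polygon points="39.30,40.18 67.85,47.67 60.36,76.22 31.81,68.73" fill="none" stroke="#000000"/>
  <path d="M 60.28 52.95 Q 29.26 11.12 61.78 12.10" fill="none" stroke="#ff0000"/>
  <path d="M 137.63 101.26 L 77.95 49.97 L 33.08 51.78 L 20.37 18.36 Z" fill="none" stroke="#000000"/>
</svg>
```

1 u = 1 mm; y_m = 109.23 − y.

[1] `<polygon>` closed polygon, #ff0000→cut S924 F1112: (60.22,37.67) → (27.25,16.16) → (10.36,10.71) → (118.43,19.21) → (60.22,37.67) (closed)

[2] `<path>` line segment, #000000→score S559 F2097: (94.14,54.97) → (75.19,94.06)

[3] `<polygon>` regular polygon, #000000→score S559 F2097: (39.30,69.05) → (67.85,61.56) → (60.36,33.01) → (31.81,40.50) → (39.30,69.05) (closed)

[4] `<path>` quadratic bezier, #ff0000→cut S924 F1112: (60.28,56.28) → (50.41,71.30) → (45.63,82.89) → (45.93,91.06) → (51.31,95.81) → (61.78,97.13)

[5] `<path>` closed polygon, #000000→score S559 F2097: (137.63,7.97) → (77.95,59.26) → (33.08,57.45) → (20.37,90.87) → (137.63,7.97) (closed)

; LightBurn 1.7.01
; GRBL device profile, absolute coords
G21
G90
G0 X60.22 Y37.67
M4 S924
G1 X27.25 Y16.16 F1112
G1 X10.36 Y10.71
G1 X118.43 Y19.21
G1 X60.22 Y37.67
M5
G0 X94.14 Y54.97
M4 S559
G1 X75.19 Y94.06 F2097
M5
G0 X39.30 Y69.05
M4 S559
G1 X67.85 Y61.56 F2097
G1 X60.36 Y33.01
G1 X31.81 Y40.50
G1 X39.30 Y69.05
M5
G0 X60.28 Y56.28
M4 S924
G1 X50.41 Y71.30 F1112
G1 X45.63 Y82.89
G1 X45.93 Y91.06
G1 X51.31 Y95.81
G1 X61.78 Y97.13
M5
G0 X137.63 Y7.97
M4 S559
G1 X77.95 Y59.26 F2097
G1 X33.08 Y57.45
G1 X20.37 Y90.87
G1 X137.63 Y7.97
M5
G0 X0.00 Y0.00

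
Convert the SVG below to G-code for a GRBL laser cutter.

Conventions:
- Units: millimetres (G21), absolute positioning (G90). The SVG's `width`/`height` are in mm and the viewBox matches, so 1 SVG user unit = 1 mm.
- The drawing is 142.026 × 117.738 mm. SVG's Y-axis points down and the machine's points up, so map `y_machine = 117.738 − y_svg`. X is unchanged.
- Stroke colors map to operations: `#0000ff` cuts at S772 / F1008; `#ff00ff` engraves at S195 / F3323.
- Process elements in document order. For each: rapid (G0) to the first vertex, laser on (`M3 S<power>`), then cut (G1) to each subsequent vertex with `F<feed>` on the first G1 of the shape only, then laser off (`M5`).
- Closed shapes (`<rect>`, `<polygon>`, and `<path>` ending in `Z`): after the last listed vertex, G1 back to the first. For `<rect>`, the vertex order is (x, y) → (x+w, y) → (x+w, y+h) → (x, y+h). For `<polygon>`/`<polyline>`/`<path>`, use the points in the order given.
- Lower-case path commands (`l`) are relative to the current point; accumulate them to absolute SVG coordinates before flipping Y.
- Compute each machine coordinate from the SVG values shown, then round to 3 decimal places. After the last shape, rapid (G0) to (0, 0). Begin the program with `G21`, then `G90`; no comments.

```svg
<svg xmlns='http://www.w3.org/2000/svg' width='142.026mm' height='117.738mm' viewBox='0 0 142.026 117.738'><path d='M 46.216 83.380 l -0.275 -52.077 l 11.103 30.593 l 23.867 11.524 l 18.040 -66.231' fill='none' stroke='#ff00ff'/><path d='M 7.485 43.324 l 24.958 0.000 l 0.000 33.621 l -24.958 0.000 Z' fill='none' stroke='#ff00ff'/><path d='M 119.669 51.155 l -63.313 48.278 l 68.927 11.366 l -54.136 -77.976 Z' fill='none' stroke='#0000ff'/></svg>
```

G21
G90
G0 X46.216 Y34.358
M3 S195
G1 X45.941 Y86.435 F3323
G1 X57.044 Y55.842
G1 X80.911 Y44.318
G1 X98.951 Y110.549
M5
G0 X7.485 Y74.414
M3 S195
G1 X32.443 Y74.414 F3323
G1 X32.443 Y40.793
G1 X7.485 Y40.793
G1 X7.485 Y74.414
M5
G0 X119.669 Y66.583
M3 S772
G1 X56.356 Y18.305 F1008
G1 X125.283 Y6.939
G1 X71.147 Y84.915
G1 X119.669 Y66.583
M5
G0 X0.000 Y0.000

1 u = 1 mm; y_m = 117.738 − y.

[1] `<path>` open polyline, #ff00ff→engrave S195 F3323: (46.216,34.358) → (45.941,86.435) → (57.044,55.842) → (80.911,44.318) → (98.951,110.549)

[2] `<path>` rectangle, #ff00ff→engrave S195 F3323: (7.485,74.414) → (32.443,74.414) → (32.443,40.793) → (7.485,40.793) → (7.485,74.414) (closed)

[3] `<path>` closed polygon, #0000ff→cut S772 F1008: (119.669,66.583) → (56.356,18.305) → (125.283,6.939) → (71.147,84.915) → (119.669,66.583) (closed)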